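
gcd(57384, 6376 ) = 6376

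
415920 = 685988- 270068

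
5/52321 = 5/52321 = 0.00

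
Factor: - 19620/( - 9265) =2^2*3^2 * 17^( - 1)=36/17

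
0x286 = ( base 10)646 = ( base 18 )1HG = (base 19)1F0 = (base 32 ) k6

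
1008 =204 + 804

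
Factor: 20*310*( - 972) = - 6026400=- 2^5*3^5*5^2*31^1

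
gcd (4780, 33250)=10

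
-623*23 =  - 14329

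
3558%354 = 18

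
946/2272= 473/1136= 0.42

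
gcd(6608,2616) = 8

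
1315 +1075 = 2390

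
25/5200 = 1/208  =  0.00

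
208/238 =104/119=0.87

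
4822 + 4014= 8836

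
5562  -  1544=4018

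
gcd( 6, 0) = 6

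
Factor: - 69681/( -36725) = 3^1*5^( -2)*13^( - 1 )*113^( - 1 )*23227^1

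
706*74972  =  52930232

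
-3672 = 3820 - 7492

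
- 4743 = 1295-6038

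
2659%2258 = 401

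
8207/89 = 8207/89 = 92.21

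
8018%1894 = 442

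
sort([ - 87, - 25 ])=[-87, - 25]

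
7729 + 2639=10368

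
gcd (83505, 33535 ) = 95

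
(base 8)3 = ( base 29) 3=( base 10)3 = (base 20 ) 3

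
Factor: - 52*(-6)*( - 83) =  - 25896 = - 2^3 * 3^1*13^1 * 83^1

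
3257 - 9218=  -5961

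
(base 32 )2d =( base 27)2N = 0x4D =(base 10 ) 77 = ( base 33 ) 2B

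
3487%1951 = 1536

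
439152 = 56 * 7842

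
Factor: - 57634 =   -  2^1*28817^1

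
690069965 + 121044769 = 811114734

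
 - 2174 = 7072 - 9246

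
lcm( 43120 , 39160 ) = 3837680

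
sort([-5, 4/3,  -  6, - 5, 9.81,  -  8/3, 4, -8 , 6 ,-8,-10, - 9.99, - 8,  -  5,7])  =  [ - 10, - 9.99, - 8, - 8, - 8,  -  6, -5,-5,-5, -8/3, 4/3,4, 6 , 7, 9.81] 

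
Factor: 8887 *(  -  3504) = -31140048=- 2^4*3^1*  73^1*8887^1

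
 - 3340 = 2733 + -6073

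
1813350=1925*942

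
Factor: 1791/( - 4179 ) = - 3^1*7^(-1) = - 3/7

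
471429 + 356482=827911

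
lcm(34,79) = 2686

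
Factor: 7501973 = 1933^1*3881^1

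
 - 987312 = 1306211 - 2293523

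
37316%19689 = 17627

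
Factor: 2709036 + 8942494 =2^1*5^1*11^1*73^1* 1451^1 = 11651530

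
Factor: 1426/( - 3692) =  - 2^( -1)*13^(  -  1) * 23^1*31^1*71^( - 1) = - 713/1846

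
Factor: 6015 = 3^1* 5^1*401^1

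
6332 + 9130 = 15462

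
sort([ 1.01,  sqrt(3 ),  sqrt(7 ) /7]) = [ sqrt (7) /7, 1.01, sqrt( 3)]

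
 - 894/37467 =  - 1 + 12191/12489 = - 0.02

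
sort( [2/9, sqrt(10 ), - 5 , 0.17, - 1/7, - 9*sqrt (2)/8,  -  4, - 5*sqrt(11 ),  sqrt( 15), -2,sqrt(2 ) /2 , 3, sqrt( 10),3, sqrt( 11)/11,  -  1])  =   [- 5 * sqrt(11),-5, - 4, -2,  -  9* sqrt( 2)/8,  -  1, - 1/7, 0.17,2/9, sqrt(  11 )/11,sqrt (2) /2, 3,3, sqrt(10),sqrt( 10 ), sqrt ( 15)]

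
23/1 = 23 = 23.00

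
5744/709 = 5744/709 =8.10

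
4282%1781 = 720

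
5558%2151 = 1256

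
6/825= 2/275 = 0.01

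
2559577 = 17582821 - 15023244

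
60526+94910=155436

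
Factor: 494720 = 2^7*5^1 *773^1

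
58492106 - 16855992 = 41636114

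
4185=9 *465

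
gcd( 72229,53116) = 1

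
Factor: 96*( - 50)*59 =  - 2^6*3^1*5^2*59^1 =-283200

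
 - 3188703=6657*(-479)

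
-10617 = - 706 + -9911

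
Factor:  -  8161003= -17^1 * 480059^1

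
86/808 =43/404 = 0.11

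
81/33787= 81/33787 = 0.00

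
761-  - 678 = 1439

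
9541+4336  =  13877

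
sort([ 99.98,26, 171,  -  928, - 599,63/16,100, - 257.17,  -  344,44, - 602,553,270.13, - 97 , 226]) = [ - 928,-602, - 599,-344,-257.17,  -  97 , 63/16,  26,44,99.98,100,171, 226,270.13,553] 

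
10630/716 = 5315/358 = 14.85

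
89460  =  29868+59592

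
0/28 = 0 = 0.00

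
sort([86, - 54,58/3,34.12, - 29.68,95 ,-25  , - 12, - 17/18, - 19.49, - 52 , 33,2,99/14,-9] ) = [ - 54,-52,-29.68,-25, - 19.49, - 12, - 9, - 17/18,2,99/14,58/3,33,34.12,86 , 95] 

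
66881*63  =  4213503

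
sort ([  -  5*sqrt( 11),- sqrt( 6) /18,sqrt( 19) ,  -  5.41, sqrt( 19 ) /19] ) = [  -  5*sqrt( 11 ), - 5.41,-sqrt ( 6)/18, sqrt(19)/19, sqrt(19 )]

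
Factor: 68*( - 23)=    - 1564 = - 2^2*17^1 * 23^1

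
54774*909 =49789566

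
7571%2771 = 2029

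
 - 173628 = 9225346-9398974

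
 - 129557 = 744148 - 873705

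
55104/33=18368/11= 1669.82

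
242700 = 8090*30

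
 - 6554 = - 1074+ - 5480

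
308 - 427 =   -  119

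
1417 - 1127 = 290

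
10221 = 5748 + 4473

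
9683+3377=13060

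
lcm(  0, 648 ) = 0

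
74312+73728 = 148040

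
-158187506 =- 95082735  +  -63104771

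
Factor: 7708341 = 3^1*1039^1 * 2473^1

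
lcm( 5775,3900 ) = 300300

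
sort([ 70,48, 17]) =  [17,48, 70 ]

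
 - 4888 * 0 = 0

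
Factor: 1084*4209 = 2^2* 3^1 * 23^1  *61^1*271^1 = 4562556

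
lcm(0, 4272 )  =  0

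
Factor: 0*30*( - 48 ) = 0 = 0^1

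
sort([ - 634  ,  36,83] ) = [ - 634, 36, 83]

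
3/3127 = 3/3127 = 0.00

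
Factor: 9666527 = 13^1*743579^1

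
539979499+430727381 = 970706880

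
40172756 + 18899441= 59072197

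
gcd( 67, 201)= 67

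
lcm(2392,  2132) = 98072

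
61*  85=5185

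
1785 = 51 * 35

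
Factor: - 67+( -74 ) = - 141 = - 3^1*47^1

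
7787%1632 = 1259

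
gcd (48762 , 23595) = 3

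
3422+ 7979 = 11401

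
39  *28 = 1092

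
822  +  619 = 1441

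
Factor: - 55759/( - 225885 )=3^( - 1 ) * 5^( - 1)*37^( - 1)*137^1 = 137/555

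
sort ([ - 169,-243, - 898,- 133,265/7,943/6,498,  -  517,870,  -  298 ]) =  [-898, - 517, - 298,-243,  -  169, - 133 , 265/7,943/6,498,870 ] 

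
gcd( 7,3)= 1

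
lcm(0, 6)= 0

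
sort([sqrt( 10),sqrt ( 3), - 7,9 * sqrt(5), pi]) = [ - 7,sqrt( 3),pi,sqrt ( 10), 9 * sqrt( 5)]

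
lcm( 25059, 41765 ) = 125295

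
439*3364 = 1476796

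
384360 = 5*76872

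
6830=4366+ 2464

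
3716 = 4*929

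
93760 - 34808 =58952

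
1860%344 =140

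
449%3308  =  449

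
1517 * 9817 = 14892389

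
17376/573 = 30 + 62/191  =  30.32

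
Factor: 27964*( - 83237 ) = -2327639468  =  - 2^2*7^1*11^1*23^1*47^1*6991^1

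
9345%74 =21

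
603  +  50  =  653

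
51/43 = 51/43 = 1.19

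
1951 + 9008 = 10959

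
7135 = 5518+1617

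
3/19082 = 3/19082 = 0.00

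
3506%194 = 14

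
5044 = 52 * 97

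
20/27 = 20/27 = 0.74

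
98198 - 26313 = 71885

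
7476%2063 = 1287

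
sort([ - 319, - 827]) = [ - 827, - 319]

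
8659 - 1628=7031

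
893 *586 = 523298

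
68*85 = 5780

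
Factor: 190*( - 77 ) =-2^1*5^1* 7^1*11^1*19^1 = - 14630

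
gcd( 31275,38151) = 9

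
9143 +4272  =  13415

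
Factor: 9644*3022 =29144168 = 2^3*1511^1*2411^1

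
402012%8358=828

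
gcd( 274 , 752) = 2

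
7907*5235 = 41393145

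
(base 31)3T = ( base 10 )122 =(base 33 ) 3N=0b1111010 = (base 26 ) 4i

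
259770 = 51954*5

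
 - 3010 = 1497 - 4507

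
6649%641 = 239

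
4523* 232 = 1049336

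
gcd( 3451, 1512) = 7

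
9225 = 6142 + 3083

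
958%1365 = 958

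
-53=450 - 503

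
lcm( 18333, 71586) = 1503306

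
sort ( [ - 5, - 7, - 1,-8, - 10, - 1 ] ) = [ - 10, - 8,- 7, - 5, - 1, - 1]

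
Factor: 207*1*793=3^2*13^1*23^1* 61^1 = 164151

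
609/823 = 609/823 = 0.74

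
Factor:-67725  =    -  3^2*5^2*7^1*43^1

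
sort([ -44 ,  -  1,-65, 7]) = [ - 65,-44,- 1,7]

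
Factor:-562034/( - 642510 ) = 433/495= 3^( - 2)*5^( - 1 )*11^( - 1 )*433^1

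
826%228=142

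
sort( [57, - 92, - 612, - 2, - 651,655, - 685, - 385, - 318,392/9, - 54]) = [ - 685 , - 651, - 612, - 385, - 318, - 92, - 54, - 2,392/9, 57,655 ] 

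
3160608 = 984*3212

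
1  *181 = 181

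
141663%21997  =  9681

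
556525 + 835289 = 1391814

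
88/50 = 44/25 = 1.76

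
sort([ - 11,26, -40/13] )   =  [ - 11, - 40/13,26 ] 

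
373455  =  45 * 8299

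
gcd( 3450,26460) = 30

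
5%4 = 1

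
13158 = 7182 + 5976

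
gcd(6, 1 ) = 1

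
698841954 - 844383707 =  - 145541753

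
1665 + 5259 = 6924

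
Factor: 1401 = 3^1*467^1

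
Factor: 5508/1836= 3  =  3^1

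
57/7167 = 19/2389=0.01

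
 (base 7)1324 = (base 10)508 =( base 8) 774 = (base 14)284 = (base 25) k8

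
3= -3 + 6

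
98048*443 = 43435264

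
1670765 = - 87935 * ( - 19)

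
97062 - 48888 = 48174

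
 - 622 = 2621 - 3243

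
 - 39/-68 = 39/68 = 0.57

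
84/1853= 84/1853 = 0.05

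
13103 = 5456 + 7647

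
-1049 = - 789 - 260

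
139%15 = 4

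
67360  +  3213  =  70573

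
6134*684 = 4195656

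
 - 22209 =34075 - 56284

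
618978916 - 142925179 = 476053737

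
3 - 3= 0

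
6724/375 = 6724/375 = 17.93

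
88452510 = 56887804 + 31564706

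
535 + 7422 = 7957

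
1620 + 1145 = 2765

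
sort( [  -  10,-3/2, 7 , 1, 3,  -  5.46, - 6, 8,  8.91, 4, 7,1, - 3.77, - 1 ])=[ - 10,-6,-5.46, - 3.77,  -  3/2,-1, 1,1, 3, 4,  7, 7, 8 , 8.91 ]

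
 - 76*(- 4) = 304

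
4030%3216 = 814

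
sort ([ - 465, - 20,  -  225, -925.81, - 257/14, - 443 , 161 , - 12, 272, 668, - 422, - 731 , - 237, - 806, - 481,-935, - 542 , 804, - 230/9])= [  -  935, - 925.81, - 806, - 731, - 542, - 481, - 465, - 443,-422, - 237, - 225  , - 230/9, - 20,-257/14, - 12, 161,272,668 , 804 ] 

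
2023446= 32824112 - 30800666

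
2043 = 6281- 4238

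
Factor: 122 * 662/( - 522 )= -2^1*3^(-2) * 29^(-1 )*61^1 * 331^1= -40382/261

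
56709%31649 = 25060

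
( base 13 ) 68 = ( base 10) 86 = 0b1010110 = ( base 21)42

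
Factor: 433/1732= 2^(-2)=1/4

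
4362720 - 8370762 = - 4008042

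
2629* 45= 118305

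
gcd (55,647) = 1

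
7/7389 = 7/7389 = 0.00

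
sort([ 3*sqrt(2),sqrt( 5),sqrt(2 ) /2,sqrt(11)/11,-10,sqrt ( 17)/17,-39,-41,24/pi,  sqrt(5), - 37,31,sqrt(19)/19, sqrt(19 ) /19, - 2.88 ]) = [ - 41, - 39, - 37 ,- 10, - 2.88,  sqrt(19)/19,sqrt(19)/19, sqrt(17)/17,sqrt(11)/11, sqrt(2 ) /2, sqrt(5),sqrt ( 5),3 *sqrt ( 2),24/pi,  31] 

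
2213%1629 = 584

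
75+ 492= 567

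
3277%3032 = 245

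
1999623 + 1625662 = 3625285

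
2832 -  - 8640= 11472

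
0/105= 0= 0.00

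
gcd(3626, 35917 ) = 49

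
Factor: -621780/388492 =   -  3^1*5^1*13^( - 1)*31^(-1 )*43^1 = - 645/403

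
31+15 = 46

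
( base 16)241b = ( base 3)110200100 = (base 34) 7xt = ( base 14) 3523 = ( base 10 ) 9243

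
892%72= 28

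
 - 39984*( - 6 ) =239904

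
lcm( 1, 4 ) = 4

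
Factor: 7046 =2^1*13^1 * 271^1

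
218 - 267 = -49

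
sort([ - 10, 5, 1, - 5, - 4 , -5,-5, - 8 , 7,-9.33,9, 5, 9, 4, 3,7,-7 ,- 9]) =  [ - 10, - 9.33,-9, - 8, - 7 ,  -  5 , - 5, - 5,-4, 1, 3, 4 , 5,  5,7, 7 , 9, 9] 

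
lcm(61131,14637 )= 1039227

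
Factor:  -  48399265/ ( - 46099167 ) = 3^( - 1)*5^1*9679853^1*15366389^( - 1 )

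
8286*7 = 58002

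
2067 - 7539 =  - 5472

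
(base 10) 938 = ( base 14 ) 4B0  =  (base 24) 1F2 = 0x3AA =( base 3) 1021202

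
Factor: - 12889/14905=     -  5^( - 1)*11^( - 1 )*271^( -1)*12889^1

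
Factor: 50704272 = 2^4*3^3*117371^1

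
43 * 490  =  21070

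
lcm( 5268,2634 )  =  5268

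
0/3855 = 0 = 0.00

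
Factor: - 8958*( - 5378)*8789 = 423419953836 = 2^2 * 3^1*11^1*17^1* 47^1*1493^1 * 2689^1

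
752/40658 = 376/20329 = 0.02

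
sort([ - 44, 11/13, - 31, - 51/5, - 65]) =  [  -  65, - 44, - 31,-51/5, 11/13]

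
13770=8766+5004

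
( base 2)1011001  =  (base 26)3b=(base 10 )89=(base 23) 3k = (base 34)2l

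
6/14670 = 1/2445 = 0.00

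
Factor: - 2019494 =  - 2^1*1009747^1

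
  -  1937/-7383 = 1937/7383 = 0.26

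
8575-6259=2316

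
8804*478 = 4208312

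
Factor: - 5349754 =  - 2^1*19^1*23^1*6121^1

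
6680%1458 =848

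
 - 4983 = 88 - 5071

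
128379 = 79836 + 48543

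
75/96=25/32 = 0.78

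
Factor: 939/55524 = 2^(-2)*7^( -1 )*313^1*661^( - 1) = 313/18508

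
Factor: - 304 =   -  2^4*19^1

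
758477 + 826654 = 1585131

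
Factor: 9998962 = 2^1*43^1*233^1*499^1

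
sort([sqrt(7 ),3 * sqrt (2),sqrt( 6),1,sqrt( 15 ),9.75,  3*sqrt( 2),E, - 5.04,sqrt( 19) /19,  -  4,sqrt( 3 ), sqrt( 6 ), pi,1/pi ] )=[ - 5.04, - 4, sqrt ( 19 ) /19,1/pi, 1,sqrt( 3),sqrt( 6),sqrt( 6), sqrt(7),E,pi,  sqrt( 15),3 * sqrt(2), 3*sqrt(2) , 9.75]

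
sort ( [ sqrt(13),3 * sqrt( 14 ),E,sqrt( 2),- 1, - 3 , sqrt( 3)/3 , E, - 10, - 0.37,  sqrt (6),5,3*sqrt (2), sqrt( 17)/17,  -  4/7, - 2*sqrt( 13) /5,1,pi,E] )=[  -  10, - 3 , - 2*sqrt(13) /5, - 1,-4/7, - 0.37, sqrt(17)/17,sqrt( 3 ) /3, 1, sqrt (2) , sqrt(6 ), E, E,E,  pi, sqrt(13),3 * sqrt( 2 ), 5,3*sqrt( 14 )]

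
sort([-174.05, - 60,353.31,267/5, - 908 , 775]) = [-908,  -  174.05, - 60,267/5, 353.31,775]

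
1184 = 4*296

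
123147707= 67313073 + 55834634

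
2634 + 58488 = 61122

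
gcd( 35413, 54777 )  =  1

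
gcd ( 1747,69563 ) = 1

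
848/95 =848/95 = 8.93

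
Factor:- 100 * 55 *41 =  - 2^2*5^3*11^1*41^1 = - 225500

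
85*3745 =318325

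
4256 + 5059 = 9315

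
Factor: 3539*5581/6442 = 19751159/6442=   2^ ( - 1 )* 3221^( - 1)* 3539^1*5581^1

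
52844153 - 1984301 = 50859852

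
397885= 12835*31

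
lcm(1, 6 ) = 6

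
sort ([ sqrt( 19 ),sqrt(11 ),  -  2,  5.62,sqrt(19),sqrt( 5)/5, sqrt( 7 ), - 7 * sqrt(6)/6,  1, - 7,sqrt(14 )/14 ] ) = [ - 7,-7*sqrt( 6) /6, - 2, sqrt( 14 )/14,  sqrt( 5)/5,1, sqrt(7 ),  sqrt(11 ), sqrt( 19 ),sqrt (19),5.62]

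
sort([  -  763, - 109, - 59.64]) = [ - 763, - 109,  -  59.64 ]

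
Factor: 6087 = 3^1*2029^1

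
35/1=35 = 35.00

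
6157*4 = 24628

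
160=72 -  - 88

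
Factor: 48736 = 2^5*1523^1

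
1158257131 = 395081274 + 763175857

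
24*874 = 20976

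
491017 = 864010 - 372993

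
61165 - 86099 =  - 24934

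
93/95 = 93/95=0.98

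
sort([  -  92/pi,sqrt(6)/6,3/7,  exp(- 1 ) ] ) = [  -  92/pi,exp (-1),sqrt(6 )/6,3/7]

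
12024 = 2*6012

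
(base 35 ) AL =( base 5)2441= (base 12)26b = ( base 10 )371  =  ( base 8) 563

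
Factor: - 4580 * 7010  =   - 2^3*5^2*229^1 * 701^1= - 32105800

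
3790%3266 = 524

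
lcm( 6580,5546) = 388220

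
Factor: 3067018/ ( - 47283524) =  - 2^( - 1) *19^1*43^1*1877^1*3301^( - 1 )*3581^( - 1) =- 1533509/23641762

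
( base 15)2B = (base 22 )1J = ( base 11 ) 38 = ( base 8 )51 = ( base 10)41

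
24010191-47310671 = - 23300480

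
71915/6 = 11985  +  5/6 = 11985.83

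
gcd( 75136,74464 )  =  32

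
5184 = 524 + 4660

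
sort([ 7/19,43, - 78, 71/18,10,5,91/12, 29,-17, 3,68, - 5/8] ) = [ - 78, - 17,-5/8, 7/19,3,71/18 , 5,91/12 , 10,29, 43, 68]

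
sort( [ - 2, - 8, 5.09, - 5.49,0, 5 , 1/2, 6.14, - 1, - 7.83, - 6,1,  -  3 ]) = [ - 8 , - 7.83, - 6, - 5.49, - 3, - 2, - 1,0, 1/2,1, 5  ,  5.09,6.14 ]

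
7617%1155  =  687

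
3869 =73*53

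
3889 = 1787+2102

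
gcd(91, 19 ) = 1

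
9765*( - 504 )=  - 4921560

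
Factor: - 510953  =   - 661^1*773^1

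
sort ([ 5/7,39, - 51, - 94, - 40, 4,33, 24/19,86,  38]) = [ - 94,  -  51, - 40, 5/7, 24/19, 4,33,38,39, 86]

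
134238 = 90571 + 43667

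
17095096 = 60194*284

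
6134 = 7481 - 1347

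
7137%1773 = 45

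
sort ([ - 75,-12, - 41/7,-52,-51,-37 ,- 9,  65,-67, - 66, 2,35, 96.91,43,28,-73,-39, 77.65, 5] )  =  [ - 75, - 73, - 67, - 66,-52, - 51 ,  -  39, - 37, - 12,-9, - 41/7, 2,5,28, 35,43,65  ,  77.65, 96.91] 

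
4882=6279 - 1397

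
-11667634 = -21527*542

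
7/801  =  7/801 = 0.01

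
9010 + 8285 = 17295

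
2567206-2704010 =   -  136804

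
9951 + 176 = 10127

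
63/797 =63/797 = 0.08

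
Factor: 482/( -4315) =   -  2^1 * 5^ ( - 1)* 241^1*863^(-1)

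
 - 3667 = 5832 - 9499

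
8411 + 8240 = 16651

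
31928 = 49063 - 17135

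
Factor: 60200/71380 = 2^1*5^1 * 7^1*83^(-1)  =  70/83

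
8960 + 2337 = 11297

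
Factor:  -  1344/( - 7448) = 24/133 = 2^3*3^1*7^( - 1 )* 19^( - 1)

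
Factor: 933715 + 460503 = 2^1 * 7^1 * 53^1*1879^1= 1394218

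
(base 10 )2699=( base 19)791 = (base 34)2BD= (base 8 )5213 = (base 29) 362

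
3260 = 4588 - 1328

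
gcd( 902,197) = 1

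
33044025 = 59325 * 557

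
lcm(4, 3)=12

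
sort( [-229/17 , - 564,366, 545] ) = [ - 564,- 229/17,  366,545]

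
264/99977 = 264/99977 = 0.00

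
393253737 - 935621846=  - 542368109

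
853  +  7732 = 8585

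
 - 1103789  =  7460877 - 8564666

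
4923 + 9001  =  13924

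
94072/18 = 47036/9=5226.22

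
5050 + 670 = 5720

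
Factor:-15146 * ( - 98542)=2^2*29^1*1699^1 * 7573^1 = 1492517132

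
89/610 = 89/610 = 0.15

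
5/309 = 5/309 =0.02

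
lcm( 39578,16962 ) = 118734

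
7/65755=7/65755 = 0.00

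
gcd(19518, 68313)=9759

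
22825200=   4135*5520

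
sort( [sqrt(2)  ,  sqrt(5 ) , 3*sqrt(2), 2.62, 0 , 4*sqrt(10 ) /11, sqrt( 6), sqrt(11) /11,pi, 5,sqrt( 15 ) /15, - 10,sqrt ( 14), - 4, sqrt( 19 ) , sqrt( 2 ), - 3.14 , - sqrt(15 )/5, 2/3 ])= [ - 10, -4, - 3.14, - sqrt(15 )/5, 0,sqrt(15) /15,sqrt( 11 )/11,2/3,4*sqrt(10) /11, sqrt(2), sqrt(2), sqrt(5),sqrt( 6 ), 2.62,pi, sqrt( 14), 3*sqrt(2),sqrt (19),5 ] 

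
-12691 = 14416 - 27107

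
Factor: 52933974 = 2^1 * 3^1 * 59^1 * 149531^1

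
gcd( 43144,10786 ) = 10786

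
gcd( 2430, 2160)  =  270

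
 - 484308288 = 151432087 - 635740375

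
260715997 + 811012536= 1071728533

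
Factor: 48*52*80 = 199680= 2^10*3^1*5^1*13^1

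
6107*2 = 12214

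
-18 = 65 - 83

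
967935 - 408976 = 558959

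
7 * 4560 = 31920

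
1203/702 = 1+167/234 = 1.71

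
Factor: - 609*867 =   -  3^2 *7^1*17^2*29^1  =  -528003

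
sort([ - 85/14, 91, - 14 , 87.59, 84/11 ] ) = [-14, - 85/14, 84/11,  87.59,  91] 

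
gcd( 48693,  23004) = 3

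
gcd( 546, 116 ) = 2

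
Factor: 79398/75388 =99/94 = 2^( - 1)*3^2*11^1 * 47^( - 1 ) 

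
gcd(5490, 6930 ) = 90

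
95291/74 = 95291/74 = 1287.72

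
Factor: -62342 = -2^1*7^1*61^1*73^1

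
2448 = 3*816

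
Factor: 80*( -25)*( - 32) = 2^9*5^3 =64000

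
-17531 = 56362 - 73893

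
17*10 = 170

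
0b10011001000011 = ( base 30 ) aqf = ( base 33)8WR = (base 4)2121003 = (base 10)9795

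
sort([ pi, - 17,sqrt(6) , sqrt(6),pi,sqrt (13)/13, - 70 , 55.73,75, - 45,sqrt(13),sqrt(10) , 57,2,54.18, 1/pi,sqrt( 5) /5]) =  [ - 70, - 45,-17  ,  sqrt(13)/13, 1/pi,sqrt(5)/5,2, sqrt (6 ),sqrt( 6), pi, pi, sqrt(10),sqrt(13 ),54.18, 55.73,57,75 ]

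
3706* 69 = 255714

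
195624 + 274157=469781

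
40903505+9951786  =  50855291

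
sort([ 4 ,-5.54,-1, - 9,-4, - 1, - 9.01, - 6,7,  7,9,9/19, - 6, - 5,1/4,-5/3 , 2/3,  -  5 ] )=[ - 9.01, - 9, - 6, - 6,  -  5.54, - 5,-5 , - 4, - 5/3, - 1, - 1,1/4,9/19,2/3  ,  4, 7, 7, 9 ] 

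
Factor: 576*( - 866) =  - 498816 = -2^7  *3^2* 433^1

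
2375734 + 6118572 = 8494306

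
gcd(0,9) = 9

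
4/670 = 2/335= 0.01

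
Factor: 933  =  3^1*311^1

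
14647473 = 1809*8097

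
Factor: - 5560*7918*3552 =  - 2^9*3^1 * 5^1*37^2*107^1*139^1= - 156373532160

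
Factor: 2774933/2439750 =2^ ( - 1)*3^( - 1)*5^( - 3)*7^1*353^1*1123^1*3253^ ( - 1)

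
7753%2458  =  379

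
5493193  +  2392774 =7885967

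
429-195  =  234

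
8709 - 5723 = 2986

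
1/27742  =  1/27742 = 0.00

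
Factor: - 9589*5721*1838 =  - 2^1*3^1*43^1*223^1*919^1*  1907^1 =-100830233622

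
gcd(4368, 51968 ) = 112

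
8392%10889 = 8392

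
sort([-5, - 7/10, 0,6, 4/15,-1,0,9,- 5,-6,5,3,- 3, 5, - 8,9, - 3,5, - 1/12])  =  [ - 8,  -  6, - 5,-5, - 3, - 3, - 1, - 7/10, - 1/12 , 0 , 0,4/15,3,  5,5, 5,6,9 , 9 ] 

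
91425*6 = 548550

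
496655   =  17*29215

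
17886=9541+8345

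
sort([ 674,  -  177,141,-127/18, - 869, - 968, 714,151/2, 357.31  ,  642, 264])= [-968 ,- 869, - 177, - 127/18,151/2 , 141,  264, 357.31,  642, 674,714 ]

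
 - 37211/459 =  - 37211/459=- 81.07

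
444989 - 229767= 215222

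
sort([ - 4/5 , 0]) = [ - 4/5, 0] 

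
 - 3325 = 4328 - 7653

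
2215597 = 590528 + 1625069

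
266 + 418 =684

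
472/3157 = 472/3157 = 0.15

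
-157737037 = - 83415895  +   - 74321142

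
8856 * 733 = 6491448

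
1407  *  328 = 461496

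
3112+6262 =9374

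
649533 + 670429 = 1319962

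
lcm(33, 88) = 264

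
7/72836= 7/72836 = 0.00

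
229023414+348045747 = 577069161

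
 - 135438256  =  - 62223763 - 73214493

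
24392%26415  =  24392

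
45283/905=45283/905=50.04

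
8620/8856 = 2155/2214 = 0.97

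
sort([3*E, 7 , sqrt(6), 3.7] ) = [ sqrt(6 ),3.7,7,3*E] 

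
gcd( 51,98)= 1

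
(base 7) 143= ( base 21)3H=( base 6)212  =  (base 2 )1010000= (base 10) 80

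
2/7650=1/3825 = 0.00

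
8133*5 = 40665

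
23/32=23/32 = 0.72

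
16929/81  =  209=209.00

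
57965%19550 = 18865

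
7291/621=317/27  =  11.74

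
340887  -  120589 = 220298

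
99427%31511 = 4894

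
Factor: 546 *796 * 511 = 2^3*3^1*7^2*13^1* 73^1*199^1 = 222088776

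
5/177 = 5/177 = 0.03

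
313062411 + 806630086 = 1119692497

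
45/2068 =45/2068 = 0.02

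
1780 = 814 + 966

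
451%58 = 45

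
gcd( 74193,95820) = 3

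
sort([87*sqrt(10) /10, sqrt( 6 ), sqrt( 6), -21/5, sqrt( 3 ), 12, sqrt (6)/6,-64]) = [ - 64 ,-21/5, sqrt( 6)/6 , sqrt(3 ), sqrt( 6 ), sqrt( 6 ), 12,87*sqrt( 10 ) /10]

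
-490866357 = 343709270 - 834575627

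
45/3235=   9/647 = 0.01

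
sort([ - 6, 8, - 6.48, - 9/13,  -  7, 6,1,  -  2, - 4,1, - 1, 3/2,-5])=[ - 7, - 6.48, - 6, - 5,- 4, - 2, -1,  -  9/13,1,1 , 3/2,6, 8 ]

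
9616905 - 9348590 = 268315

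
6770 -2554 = 4216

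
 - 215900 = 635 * (- 340) 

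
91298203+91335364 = 182633567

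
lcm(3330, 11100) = 33300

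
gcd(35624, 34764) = 4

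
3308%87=2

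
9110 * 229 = 2086190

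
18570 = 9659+8911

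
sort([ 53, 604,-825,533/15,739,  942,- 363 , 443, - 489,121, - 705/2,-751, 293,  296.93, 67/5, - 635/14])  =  [ - 825, - 751, - 489, - 363, - 705/2, - 635/14,  67/5,533/15  ,  53, 121, 293, 296.93,443,604, 739, 942 ] 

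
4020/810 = 4 + 26/27= 4.96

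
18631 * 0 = 0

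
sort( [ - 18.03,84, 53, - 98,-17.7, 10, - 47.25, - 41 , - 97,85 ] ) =[-98, - 97, - 47.25, - 41, - 18.03, - 17.7 , 10, 53, 84, 85 ] 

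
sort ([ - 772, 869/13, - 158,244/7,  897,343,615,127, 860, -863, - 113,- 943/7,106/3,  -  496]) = [ - 863,-772,-496, - 158, - 943/7,  -  113,244/7,106/3, 869/13,127, 343, 615,860,897] 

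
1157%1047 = 110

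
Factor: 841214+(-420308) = 420906 = 2^1*3^1*29^1*41^1 * 59^1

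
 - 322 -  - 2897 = 2575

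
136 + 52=188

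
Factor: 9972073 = 1213^1*8221^1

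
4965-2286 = 2679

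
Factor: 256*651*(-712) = -2^11*3^1*7^1*31^1*89^1 = - 118659072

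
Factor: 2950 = 2^1*5^2*59^1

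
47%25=22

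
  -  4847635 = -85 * 57031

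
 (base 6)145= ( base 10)65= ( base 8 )101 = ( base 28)29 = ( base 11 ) 5A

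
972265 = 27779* 35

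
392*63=24696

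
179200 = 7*25600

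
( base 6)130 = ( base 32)1M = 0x36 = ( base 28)1Q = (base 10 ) 54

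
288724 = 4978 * 58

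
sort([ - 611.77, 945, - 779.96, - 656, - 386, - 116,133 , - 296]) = [-779.96 , - 656 ,-611.77, - 386 ,- 296, - 116,133,945 ] 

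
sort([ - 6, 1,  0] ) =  [ - 6,0, 1 ] 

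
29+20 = 49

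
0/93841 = 0 = 0.00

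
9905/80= 123 + 13/16 = 123.81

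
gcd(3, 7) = 1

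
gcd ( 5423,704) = 11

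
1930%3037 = 1930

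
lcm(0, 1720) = 0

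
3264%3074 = 190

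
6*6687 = 40122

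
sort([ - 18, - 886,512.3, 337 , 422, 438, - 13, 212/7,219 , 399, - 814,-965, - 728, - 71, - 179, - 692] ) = [ - 965, - 886, - 814, - 728, - 692, - 179 , - 71, - 18, - 13,  212/7, 219,337 , 399, 422 , 438, 512.3]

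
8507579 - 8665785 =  - 158206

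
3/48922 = 3/48922 = 0.00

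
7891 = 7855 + 36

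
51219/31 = 51219/31 = 1652.23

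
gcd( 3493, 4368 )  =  7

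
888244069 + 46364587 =934608656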